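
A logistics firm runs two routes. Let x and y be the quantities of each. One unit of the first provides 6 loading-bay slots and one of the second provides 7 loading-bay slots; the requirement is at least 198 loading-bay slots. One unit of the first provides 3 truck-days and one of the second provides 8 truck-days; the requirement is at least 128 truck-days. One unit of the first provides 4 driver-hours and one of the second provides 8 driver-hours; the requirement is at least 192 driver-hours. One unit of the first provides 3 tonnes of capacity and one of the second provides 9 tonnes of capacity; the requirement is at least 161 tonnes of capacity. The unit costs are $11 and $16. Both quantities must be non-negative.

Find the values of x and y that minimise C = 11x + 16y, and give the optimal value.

Vertices and C = 11x + 16y:
  (0, 198/7) → C = 3168/7
  (161/3, 0) → C = 1771/3
  (12, 18) → C = 420
  (110/3, 17/3) → C = 494
The feasible region is unbounded (it extends along (0, 1), (1, 0)), but C strictly increases along every unbounded feasible direction, so there is no improving ray and the minimum is attained at a vertex.

x = 12, y = 18, minimum C = 420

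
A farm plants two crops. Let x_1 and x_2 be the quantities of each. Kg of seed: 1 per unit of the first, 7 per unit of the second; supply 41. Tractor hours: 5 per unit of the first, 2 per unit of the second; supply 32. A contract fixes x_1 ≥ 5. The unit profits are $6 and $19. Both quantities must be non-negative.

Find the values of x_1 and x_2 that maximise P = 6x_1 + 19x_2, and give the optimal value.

Corner points and P = 6x_1 + 19x_2:
  (32/5, 0) → P = 192/5
  (5, 0) → P = 30
  (5, 7/2) → P = 193/2

At the optimal vertex, 5x_1 + 2x_2 = 32 and x_1 = 5.
Solving simultaneously gives x_1 = 5, x_2 = 7/2.

x_1 = 5, x_2 = 7/2, maximum P = 193/2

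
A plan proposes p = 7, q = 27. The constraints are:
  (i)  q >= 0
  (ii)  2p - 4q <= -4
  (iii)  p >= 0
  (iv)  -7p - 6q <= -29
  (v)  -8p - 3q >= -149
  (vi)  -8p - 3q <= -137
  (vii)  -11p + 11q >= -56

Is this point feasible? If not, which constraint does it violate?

(i): 27 ≥ 0 ✓
(ii): -94 ≤ -4 ✓
(iii): 7 ≥ 0 ✓
(iv): -211 ≤ -29 ✓
(v): -137 ≥ -149 ✓
(vi): -137 ≤ -137 ✓
(vii): 220 ≥ -56 ✓

feasible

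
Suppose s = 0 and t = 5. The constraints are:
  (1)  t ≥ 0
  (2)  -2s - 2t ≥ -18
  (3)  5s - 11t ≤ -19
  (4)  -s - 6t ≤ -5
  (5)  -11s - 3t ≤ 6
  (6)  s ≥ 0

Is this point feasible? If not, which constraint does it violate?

feasible

(1): 5 ≥ 0 ✓
(2): -10 ≥ -18 ✓
(3): -55 ≤ -19 ✓
(4): -30 ≤ -5 ✓
(5): -15 ≤ 6 ✓
(6): 0 ≥ 0 ✓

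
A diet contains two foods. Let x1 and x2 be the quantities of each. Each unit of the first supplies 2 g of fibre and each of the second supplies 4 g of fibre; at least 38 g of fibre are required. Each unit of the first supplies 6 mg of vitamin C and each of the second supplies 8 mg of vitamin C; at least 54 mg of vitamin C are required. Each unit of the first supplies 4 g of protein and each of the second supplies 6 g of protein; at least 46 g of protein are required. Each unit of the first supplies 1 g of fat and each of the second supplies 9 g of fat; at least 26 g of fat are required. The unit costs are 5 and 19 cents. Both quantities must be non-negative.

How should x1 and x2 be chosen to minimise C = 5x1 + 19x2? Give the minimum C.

x1 = 17, x2 = 1, minimum C = 104

Feasible corners and C = 5x1 + 19x2:
  (0, 19/2) → C = 361/2
  (26, 0) → C = 130
  (17, 1) → C = 104
The feasible region is unbounded (it extends along (0, 1), (1, 0)), but C strictly increases along every unbounded feasible direction, so there is no improving ray and the minimum is attained at a vertex.

The binding constraints are 2x1 + 4x2 = 38 and x1 + 9x2 = 26.
Solving simultaneously gives x1 = 17, x2 = 1.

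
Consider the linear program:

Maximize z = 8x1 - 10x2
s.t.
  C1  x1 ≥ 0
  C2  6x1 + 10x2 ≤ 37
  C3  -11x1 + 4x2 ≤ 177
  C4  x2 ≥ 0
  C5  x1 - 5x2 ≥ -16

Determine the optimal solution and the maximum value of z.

Feasible corners and z = 8x1 - 10x2:
  (0, 0) → z = 0
  (0, 16/5) → z = -32
  (37/6, 0) → z = 148/3
  (5/8, 133/40) → z = -113/4

At the optimal vertex, 6x1 + 10x2 = 37 and x2 = 0.
Solving simultaneously gives x1 = 37/6, x2 = 0.

x1 = 37/6, x2 = 0, maximum z = 148/3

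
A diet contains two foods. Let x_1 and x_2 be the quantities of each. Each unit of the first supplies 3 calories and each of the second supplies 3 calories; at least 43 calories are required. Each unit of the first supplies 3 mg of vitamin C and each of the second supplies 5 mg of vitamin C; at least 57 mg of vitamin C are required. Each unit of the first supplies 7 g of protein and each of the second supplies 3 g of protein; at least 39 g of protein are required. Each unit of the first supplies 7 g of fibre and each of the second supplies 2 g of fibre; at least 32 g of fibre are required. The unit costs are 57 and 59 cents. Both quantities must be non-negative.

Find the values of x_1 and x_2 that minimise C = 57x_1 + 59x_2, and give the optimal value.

x_1 = 22/3, x_2 = 7, minimum C = 831

Extreme points and C = 57x_1 + 59x_2:
  (0, 16) → C = 944
  (19, 0) → C = 1083
  (22/3, 7) → C = 831
  (2/3, 41/3) → C = 2533/3
The feasible region is unbounded (it extends along (0, 1), (1, 0)), but C strictly increases along every unbounded feasible direction, so there is no improving ray and the minimum is attained at a vertex.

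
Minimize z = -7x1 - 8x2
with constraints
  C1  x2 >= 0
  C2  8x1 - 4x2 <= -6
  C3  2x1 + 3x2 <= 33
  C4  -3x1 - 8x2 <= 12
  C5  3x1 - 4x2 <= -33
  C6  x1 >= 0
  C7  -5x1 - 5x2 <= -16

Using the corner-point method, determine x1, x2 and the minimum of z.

Corner points and z = -7x1 - 8x2:
  (33/17, 165/17) → z = -1551/17
  (0, 11) → z = -88
  (0, 33/4) → z = -66

The optimum lies where 2x1 + 3x2 = 33 and 3x1 - 4x2 = -33.
Solving simultaneously gives x1 = 33/17, x2 = 165/17.

x1 = 33/17, x2 = 165/17, minimum z = -1551/17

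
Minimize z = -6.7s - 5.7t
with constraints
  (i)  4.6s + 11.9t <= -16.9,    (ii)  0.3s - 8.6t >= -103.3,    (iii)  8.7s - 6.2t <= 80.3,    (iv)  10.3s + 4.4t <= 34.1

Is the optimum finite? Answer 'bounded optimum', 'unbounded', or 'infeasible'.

Vertices and z = -6.7s - 5.7t:
  (-137461/4313, 47011/4313) → z = 653026/4313
  (5335/1137, -3677/1137) → z = -73928/5685
  (28237/5107, -26521/5107) → z = -190091/25535
The feasible region has finitely many vertices and no improving ray; the minimum is -73928/5685 at (5335/1137, -3677/1137).

bounded optimum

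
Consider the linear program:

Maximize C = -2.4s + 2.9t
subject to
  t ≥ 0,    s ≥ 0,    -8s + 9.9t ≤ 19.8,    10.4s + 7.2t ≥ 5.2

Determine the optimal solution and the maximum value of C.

s = 0, t = 2, maximum C = 5.8

Extreme points and C = -2.4s + 2.9t:
  (1/2, 0) → C = -6/5
  (0, 2) → C = 29/5
  (0, 13/18) → C = 377/180
The feasible region is unbounded (it extends along (99, 80), (1, 0)), but C strictly decreases along every unbounded feasible direction, so there is no improving ray and the maximum is attained at a vertex.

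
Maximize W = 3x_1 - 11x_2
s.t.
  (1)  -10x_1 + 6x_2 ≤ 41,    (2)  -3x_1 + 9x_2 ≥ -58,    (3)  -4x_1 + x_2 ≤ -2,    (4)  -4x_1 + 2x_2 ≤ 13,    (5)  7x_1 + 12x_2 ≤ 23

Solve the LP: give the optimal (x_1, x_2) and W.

x_1 = -40/33, x_2 = -226/33, maximum W = 2366/33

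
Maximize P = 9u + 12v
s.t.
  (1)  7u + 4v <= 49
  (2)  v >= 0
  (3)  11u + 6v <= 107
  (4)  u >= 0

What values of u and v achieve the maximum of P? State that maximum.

u = 0, v = 49/4, maximum P = 147

Vertices and P = 9u + 12v:
  (7, 0) → P = 63
  (0, 49/4) → P = 147
  (0, 0) → P = 0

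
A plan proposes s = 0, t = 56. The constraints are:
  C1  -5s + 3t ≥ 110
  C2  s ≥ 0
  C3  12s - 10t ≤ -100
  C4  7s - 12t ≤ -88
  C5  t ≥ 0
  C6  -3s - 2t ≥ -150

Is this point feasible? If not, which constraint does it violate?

feasible

C1: 168 ≥ 110 ✓
C2: 0 ≥ 0 ✓
C3: -560 ≤ -100 ✓
C4: -672 ≤ -88 ✓
C5: 56 ≥ 0 ✓
C6: -112 ≥ -150 ✓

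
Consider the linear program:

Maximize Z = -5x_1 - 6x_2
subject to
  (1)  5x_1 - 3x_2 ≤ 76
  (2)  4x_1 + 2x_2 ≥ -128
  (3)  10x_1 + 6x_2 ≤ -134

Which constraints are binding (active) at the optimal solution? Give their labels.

Extreme points and Z = -5x_1 - 6x_2:
  (-116/11, -472/11) → Z = 3412/11
  (9/10, -143/6) → Z = 277/2
  (-125, 186) → Z = -491

The maximum is at (-116/11, -472/11). Substituting into each constraint, equality holds for (1) and (2); the remaining constraints have slack.

(1) and (2)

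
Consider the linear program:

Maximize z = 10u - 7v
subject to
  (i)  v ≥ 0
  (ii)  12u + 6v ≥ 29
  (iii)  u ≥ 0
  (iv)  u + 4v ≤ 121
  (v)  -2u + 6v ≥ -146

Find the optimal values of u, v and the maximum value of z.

u = 655/7, v = 48/7, maximum z = 6214/7

Extreme points and z = 10u - 7v:
  (29/12, 0) → z = 145/6
  (73, 0) → z = 730
  (0, 29/6) → z = -203/6
  (0, 121/4) → z = -847/4
  (655/7, 48/7) → z = 6214/7

The binding constraints are u + 4v = 121 and -2u + 6v = -146.
Solving simultaneously gives u = 655/7, v = 48/7.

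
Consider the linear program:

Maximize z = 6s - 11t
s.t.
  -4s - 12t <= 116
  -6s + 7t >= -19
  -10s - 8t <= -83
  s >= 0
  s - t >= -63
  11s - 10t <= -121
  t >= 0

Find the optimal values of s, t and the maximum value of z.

Extreme points and z = 6s - 11t:
  (0, 63) → z = -693
  (0, 121/10) → z = -1331/10
  (509, 572) → z = -3238

At the optimal vertex, s = 0 and 11s - 10t = -121.
Solving simultaneously gives s = 0, t = 121/10.

s = 0, t = 121/10, maximum z = -1331/10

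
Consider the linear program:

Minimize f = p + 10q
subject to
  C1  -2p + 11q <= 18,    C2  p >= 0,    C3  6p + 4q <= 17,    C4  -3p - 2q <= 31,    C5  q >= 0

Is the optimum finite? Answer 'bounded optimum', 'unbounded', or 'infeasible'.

Corner points and f = p + 10q:
  (0, 18/11) → f = 180/11
  (115/74, 71/37) → f = 1535/74
  (0, 0) → f = 0
  (17/6, 0) → f = 17/6
The feasible region has finitely many vertices and no improving ray; the minimum is 0 at (0, 0).

bounded optimum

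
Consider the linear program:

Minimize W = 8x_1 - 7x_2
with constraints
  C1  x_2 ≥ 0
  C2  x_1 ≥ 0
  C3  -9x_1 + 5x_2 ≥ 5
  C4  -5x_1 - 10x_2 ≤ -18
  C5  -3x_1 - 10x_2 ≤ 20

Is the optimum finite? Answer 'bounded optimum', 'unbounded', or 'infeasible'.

unbounded

From the feasible point (0, 9/5), moving in the direction (0, 1) keeps every constraint satisfied while W decreases without bound.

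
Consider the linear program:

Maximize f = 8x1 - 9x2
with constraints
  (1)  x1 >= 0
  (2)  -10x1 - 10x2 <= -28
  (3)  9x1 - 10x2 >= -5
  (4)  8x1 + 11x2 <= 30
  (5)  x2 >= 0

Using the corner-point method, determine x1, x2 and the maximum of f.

Corner points and f = 8x1 - 9x2:
  (23/19, 151/95) → f = -439/95
  (14/5, 0) → f = 112/5
  (245/179, 310/179) → f = -830/179
  (15/4, 0) → f = 30

The optimum lies where 8x1 + 11x2 = 30 and x2 = 0.
Solving simultaneously gives x1 = 15/4, x2 = 0.

x1 = 15/4, x2 = 0, maximum f = 30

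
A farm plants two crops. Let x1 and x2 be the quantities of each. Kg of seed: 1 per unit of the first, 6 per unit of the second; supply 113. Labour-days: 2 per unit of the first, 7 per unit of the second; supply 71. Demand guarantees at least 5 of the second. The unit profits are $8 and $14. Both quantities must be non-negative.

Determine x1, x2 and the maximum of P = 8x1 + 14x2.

Vertices and P = 8x1 + 14x2:
  (0, 71/7) → P = 142
  (0, 5) → P = 70
  (18, 5) → P = 214

x1 = 18, x2 = 5, maximum P = 214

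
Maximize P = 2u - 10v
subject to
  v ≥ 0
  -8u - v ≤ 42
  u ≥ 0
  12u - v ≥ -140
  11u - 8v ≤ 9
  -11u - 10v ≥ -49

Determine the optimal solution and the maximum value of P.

u = 9/11, v = 0, maximum P = 18/11

Vertices and P = 2u - 10v:
  (0, 0) → P = 0
  (9/11, 0) → P = 18/11
  (0, 49/10) → P = -49
  (241/99, 20/9) → P = -1718/99

The binding constraints are v = 0 and 11u - 8v = 9.
Solving simultaneously gives u = 9/11, v = 0.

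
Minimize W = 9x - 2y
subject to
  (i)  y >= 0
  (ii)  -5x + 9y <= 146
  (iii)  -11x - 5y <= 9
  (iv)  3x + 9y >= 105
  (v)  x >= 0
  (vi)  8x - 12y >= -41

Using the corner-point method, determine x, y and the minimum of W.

Feasible corners and W = 9x - 2y:
  (35, 0) → W = 315
  (461/4, 321/4) → W = 3507/4
  (33/4, 107/12) → W = 677/12
The feasible region is unbounded (it extends along (9, 5), (1, 0)), but W strictly increases along every unbounded feasible direction, so there is no improving ray and the minimum is attained at a vertex.

At the optimal vertex, 3x + 9y = 105 and 8x - 12y = -41.
Solving simultaneously gives x = 33/4, y = 107/12.

x = 33/4, y = 107/12, minimum W = 677/12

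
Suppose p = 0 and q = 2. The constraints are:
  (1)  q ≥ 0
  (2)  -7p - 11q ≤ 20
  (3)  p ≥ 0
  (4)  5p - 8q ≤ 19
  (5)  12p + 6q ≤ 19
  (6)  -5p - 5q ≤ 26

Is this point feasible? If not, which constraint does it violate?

(1): 2 ≥ 0 ✓
(2): -22 ≤ 20 ✓
(3): 0 ≥ 0 ✓
(4): -16 ≤ 19 ✓
(5): 12 ≤ 19 ✓
(6): -10 ≤ 26 ✓

feasible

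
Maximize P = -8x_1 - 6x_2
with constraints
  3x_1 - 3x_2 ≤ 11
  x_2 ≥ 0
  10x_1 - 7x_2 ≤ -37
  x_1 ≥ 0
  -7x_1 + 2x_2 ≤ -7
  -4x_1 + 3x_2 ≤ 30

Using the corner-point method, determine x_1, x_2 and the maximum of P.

x_1 = 123/29, x_2 = 329/29, maximum P = -102

Vertices and P = -8x_1 - 6x_2:
  (123/29, 329/29) → P = -102
  (99/2, 76) → P = -852
  (81/13, 238/13) → P = -2076/13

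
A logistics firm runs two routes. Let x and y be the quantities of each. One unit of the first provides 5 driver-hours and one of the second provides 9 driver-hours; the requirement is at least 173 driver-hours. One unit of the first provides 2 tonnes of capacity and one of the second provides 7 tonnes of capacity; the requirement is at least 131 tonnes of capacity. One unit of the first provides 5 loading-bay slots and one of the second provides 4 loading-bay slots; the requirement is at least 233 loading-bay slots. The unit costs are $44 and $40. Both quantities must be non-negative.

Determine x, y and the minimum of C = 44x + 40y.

x = 41, y = 7, minimum C = 2084

Feasible corners and C = 44x + 40y:
  (0, 233/4) → C = 2330
  (131/2, 0) → C = 2882
  (41, 7) → C = 2084
The feasible region is unbounded (it extends along (0, 1), (1, 0)), but C strictly increases along every unbounded feasible direction, so there is no improving ray and the minimum is attained at a vertex.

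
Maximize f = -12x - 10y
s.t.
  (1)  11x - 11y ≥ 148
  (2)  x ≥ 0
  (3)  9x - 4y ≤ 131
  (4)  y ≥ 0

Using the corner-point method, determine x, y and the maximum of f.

x = 148/11, y = 0, maximum f = -1776/11

Corner points and f = -12x - 10y:
  (849/55, 109/55) → f = -11278/55
  (148/11, 0) → f = -1776/11
  (131/9, 0) → f = -524/3

At the optimal vertex, 11x - 11y = 148 and y = 0.
Solving simultaneously gives x = 148/11, y = 0.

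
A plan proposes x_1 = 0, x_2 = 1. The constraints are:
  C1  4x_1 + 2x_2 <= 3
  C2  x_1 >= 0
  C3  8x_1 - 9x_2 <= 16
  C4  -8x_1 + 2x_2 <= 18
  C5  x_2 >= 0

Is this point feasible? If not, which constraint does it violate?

feasible

C1: 2 ≤ 3 ✓
C2: 0 ≥ 0 ✓
C3: -9 ≤ 16 ✓
C4: 2 ≤ 18 ✓
C5: 1 ≥ 0 ✓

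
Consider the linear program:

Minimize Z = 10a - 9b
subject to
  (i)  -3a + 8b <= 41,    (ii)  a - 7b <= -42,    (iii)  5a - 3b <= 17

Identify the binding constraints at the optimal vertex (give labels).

Feasible corners and Z = 10a - 9b:
  (49/13, 85/13) → Z = -275/13
  (259/31, 256/31) → Z = 286/31
  (245/32, 227/32) → Z = 407/32

The minimum is at (49/13, 85/13). Substituting into each constraint, equality holds for (i) and (ii); the remaining constraints have slack.

(i) and (ii)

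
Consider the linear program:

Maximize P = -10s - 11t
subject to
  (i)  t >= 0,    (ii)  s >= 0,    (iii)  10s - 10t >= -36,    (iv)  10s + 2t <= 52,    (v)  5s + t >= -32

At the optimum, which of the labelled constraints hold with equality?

Corner points and P = -10s - 11t:
  (0, 0) → P = 0
  (26/5, 0) → P = -52
  (0, 18/5) → P = -198/5
  (56/15, 22/3) → P = -118

The maximum is at (0, 0). Substituting into each constraint, equality holds for (i) and (ii); the remaining constraints have slack.

(i) and (ii)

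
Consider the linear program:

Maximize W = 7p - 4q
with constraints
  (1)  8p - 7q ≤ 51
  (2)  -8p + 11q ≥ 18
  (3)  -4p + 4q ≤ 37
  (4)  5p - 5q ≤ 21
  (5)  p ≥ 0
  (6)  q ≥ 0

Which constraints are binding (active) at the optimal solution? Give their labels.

Corner points and W = 7p - 4q:
  (463/4, 125) → W = 1241/4
  (108/5, 87/5) → W = 408/5
  (107/5, 86/5) → W = 81
  (0, 18/11) → W = -72/11
  (0, 37/4) → W = -37

The maximum is at (463/4, 125). Substituting into each constraint, equality holds for (1) and (3); the remaining constraints have slack.

(1) and (3)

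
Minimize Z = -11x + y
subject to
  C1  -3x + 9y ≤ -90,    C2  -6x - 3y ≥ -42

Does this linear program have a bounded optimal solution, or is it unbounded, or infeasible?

From the feasible point (72/7, -46/7), moving in the direction (3, -6) keeps every constraint satisfied while Z decreases without bound.

unbounded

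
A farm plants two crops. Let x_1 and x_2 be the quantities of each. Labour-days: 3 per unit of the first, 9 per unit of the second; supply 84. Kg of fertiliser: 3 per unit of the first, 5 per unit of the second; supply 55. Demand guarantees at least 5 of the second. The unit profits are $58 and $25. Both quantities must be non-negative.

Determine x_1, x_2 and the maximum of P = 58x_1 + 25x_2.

x_1 = 10, x_2 = 5, maximum P = 705

Vertices and P = 58x_1 + 25x_2:
  (0, 28/3) → P = 700/3
  (0, 5) → P = 125
  (25/4, 29/4) → P = 2175/4
  (10, 5) → P = 705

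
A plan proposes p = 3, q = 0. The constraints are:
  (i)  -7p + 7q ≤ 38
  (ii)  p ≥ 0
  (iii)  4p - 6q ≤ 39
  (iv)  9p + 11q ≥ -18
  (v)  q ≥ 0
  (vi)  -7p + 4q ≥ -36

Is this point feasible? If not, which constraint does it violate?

feasible

(i): -21 ≤ 38 ✓
(ii): 3 ≥ 0 ✓
(iii): 12 ≤ 39 ✓
(iv): 27 ≥ -18 ✓
(v): 0 ≥ 0 ✓
(vi): -21 ≥ -36 ✓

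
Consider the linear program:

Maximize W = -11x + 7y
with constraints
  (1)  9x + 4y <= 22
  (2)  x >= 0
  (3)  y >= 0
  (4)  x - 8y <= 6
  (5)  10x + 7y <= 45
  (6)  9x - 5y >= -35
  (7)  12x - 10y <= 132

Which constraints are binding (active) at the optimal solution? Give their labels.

Extreme points and W = -11x + 7y:
  (0, 11/2) → W = 77/2
  (22/9, 0) → W = -242/9
  (0, 0) → W = 0

The maximum is at (0, 11/2). Substituting into each constraint, equality holds for (1) and (2); the remaining constraints have slack.

(1) and (2)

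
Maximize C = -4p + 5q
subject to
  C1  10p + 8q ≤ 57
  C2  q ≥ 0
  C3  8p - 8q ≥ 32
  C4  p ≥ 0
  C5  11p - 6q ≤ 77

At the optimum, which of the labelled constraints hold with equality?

Extreme points and C = -4p + 5q:
  (57/10, 0) → C = -114/5
  (89/18, 17/18) → C = -271/18
  (4, 0) → C = -16

The maximum is at (89/18, 17/18). Substituting into each constraint, equality holds for C1 and C3; the remaining constraints have slack.

C1 and C3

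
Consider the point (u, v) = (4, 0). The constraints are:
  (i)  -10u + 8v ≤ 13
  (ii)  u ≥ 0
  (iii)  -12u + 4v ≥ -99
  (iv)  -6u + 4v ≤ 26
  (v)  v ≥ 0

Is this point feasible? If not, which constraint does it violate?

feasible

(i): -40 ≤ 13 ✓
(ii): 4 ≥ 0 ✓
(iii): -48 ≥ -99 ✓
(iv): -24 ≤ 26 ✓
(v): 0 ≥ 0 ✓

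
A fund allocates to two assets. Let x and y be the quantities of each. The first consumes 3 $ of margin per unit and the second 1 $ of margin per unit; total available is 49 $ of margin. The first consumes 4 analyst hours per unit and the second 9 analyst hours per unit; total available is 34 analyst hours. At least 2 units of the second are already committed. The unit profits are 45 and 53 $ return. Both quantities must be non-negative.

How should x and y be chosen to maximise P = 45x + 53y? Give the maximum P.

Extreme points and P = 45x + 53y:
  (0, 34/9) → P = 1802/9
  (0, 2) → P = 106
  (4, 2) → P = 286

x = 4, y = 2, maximum P = 286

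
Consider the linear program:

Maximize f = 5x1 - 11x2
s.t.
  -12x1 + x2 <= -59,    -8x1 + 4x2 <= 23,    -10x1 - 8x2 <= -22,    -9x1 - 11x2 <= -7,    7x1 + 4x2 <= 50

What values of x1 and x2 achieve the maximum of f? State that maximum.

x1 = 522/41, x2 = -401/41, maximum f = 7021/41

Feasible corners and f = 5x1 - 11x2:
  (247/53, -163/53) → f = 3028/53
  (26/5, 17/5) → f = -57/5
  (93/19, -64/19) → f = 1169/19
  (522/41, -401/41) → f = 7021/41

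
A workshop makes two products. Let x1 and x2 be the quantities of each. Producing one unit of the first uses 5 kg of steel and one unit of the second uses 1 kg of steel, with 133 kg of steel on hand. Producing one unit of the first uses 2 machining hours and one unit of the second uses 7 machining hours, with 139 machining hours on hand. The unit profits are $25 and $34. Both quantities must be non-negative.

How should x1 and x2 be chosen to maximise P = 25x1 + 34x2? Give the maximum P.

The binding constraints are 5x1 + x2 = 133 and 2x1 + 7x2 = 139.
Solving simultaneously gives x1 = 24, x2 = 13.

x1 = 24, x2 = 13, maximum P = 1042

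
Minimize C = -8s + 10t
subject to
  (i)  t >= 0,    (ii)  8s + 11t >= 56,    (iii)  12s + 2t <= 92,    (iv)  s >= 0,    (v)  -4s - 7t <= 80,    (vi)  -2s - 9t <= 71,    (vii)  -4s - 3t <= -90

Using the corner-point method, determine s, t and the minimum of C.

s = 24/7, t = 178/7, minimum C = 1588/7

Feasible corners and C = -8s + 10t:
  (0, 46) → C = 460
  (24/7, 178/7) → C = 1588/7
  (0, 30) → C = 300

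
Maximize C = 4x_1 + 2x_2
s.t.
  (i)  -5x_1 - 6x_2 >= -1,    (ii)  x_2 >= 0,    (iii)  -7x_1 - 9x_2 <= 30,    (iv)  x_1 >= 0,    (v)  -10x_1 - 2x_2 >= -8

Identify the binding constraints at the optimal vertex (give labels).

(i) and (ii)

Vertices and C = 4x_1 + 2x_2:
  (1/5, 0) → C = 4/5
  (0, 1/6) → C = 1/3
  (0, 0) → C = 0

The maximum is at (1/5, 0). Substituting into each constraint, equality holds for (i) and (ii); the remaining constraints have slack.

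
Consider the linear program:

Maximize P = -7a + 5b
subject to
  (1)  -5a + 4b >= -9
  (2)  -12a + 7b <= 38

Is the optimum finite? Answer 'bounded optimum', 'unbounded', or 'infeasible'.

From the feasible point (-215/13, -298/13), moving in the direction (7, 12) keeps every constraint satisfied while P increases without bound.

unbounded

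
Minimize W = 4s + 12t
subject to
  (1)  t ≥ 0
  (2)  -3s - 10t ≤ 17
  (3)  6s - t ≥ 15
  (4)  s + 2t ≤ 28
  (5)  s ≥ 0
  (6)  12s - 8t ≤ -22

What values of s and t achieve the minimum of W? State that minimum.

s = 71/18, t = 26/3, minimum W = 1078/9

Feasible corners and W = 4s + 12t:
  (58/13, 153/13) → W = 2068/13
  (71/18, 26/3) → W = 1078/9
  (45/8, 179/16) → W = 627/4

The binding constraints are 6s - t = 15 and 12s - 8t = -22.
Solving simultaneously gives s = 71/18, t = 26/3.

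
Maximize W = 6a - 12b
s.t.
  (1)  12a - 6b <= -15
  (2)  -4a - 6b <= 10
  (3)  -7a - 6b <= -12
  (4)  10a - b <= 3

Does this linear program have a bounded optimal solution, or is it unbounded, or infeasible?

bounded optimum

Feasible corners and W = 6a - 12b:
  (-3/19, 83/38) → W = -516/19
  (11/16, 31/8) → W = -339/8
The feasible region has finitely many vertices and no improving ray; the maximum is -516/19 at (-3/19, 83/38).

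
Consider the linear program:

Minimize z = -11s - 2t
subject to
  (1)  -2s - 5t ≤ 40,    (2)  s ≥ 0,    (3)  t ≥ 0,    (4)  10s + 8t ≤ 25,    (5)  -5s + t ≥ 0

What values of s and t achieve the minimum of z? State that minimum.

Corner points and z = -11s - 2t:
  (0, 0) → z = 0
  (0, 25/8) → z = -25/4
  (1/2, 5/2) → z = -21/2

s = 1/2, t = 5/2, minimum z = -21/2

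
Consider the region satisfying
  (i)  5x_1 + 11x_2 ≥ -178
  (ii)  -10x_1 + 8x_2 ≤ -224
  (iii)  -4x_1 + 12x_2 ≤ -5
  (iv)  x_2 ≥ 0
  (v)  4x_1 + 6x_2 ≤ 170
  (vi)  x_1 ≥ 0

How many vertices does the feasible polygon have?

Intersecting each pair of boundary lines and keeping only the points that satisfy every inequality leaves:
  (112/5, 0)
  (676/23, 201/23)
  (85/2, 0)

3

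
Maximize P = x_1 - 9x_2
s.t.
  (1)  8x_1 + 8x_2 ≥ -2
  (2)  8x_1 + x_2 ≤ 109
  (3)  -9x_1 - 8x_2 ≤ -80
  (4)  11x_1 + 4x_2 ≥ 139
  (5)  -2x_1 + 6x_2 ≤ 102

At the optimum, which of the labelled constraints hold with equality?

(2) and (4)

Vertices and P = x_1 - 9x_2:
  (99/7, -29/7) → P = 360/7
  (276/25, 517/25) → P = -4377/25
  (213/37, 700/37) → P = -6087/37

The maximum is at (99/7, -29/7). Substituting into each constraint, equality holds for (2) and (4); the remaining constraints have slack.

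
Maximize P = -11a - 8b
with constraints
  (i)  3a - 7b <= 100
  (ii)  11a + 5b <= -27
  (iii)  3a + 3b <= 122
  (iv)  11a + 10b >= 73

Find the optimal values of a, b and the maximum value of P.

Vertices and P = -11a - 8b:
  (-691/18, 1423/18) → P = -1261/6
  (-127/11, 20) → P = -33
  (-1001/3, 1123/3) → P = 2027/3

a = -1001/3, b = 1123/3, maximum P = 2027/3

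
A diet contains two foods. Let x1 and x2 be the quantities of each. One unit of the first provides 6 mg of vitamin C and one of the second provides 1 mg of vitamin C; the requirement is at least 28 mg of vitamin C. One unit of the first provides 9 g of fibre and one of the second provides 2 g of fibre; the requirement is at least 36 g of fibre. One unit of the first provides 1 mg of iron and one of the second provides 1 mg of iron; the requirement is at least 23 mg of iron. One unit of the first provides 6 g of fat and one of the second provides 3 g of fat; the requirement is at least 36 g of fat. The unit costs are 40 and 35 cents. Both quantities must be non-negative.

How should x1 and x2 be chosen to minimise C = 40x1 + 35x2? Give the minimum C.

x1 = 1, x2 = 22, minimum C = 810

Extreme points and C = 40x1 + 35x2:
  (0, 28) → C = 980
  (23, 0) → C = 920
  (1, 22) → C = 810
The feasible region is unbounded (it extends along (0, 1), (1, 0)), but C strictly increases along every unbounded feasible direction, so there is no improving ray and the minimum is attained at a vertex.

The optimum lies where 6x1 + x2 = 28 and x1 + x2 = 23.
Solving simultaneously gives x1 = 1, x2 = 22.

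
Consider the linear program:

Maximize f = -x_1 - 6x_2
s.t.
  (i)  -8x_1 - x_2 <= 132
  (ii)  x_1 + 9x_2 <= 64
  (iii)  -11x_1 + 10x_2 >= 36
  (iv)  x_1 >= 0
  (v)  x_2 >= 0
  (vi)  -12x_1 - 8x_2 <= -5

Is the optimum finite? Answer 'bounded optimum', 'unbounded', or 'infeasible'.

bounded optimum

Extreme points and f = -x_1 - 6x_2:
  (316/109, 740/109) → f = -4756/109
  (0, 64/9) → f = -128/3
  (0, 18/5) → f = -108/5
The feasible region has finitely many vertices and no improving ray; the maximum is -108/5 at (0, 18/5).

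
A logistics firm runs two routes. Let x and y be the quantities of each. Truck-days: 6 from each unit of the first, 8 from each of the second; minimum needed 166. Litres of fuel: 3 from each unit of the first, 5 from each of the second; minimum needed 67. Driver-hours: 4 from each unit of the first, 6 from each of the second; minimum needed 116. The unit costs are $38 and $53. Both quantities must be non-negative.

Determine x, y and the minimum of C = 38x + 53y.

x = 17, y = 8, minimum C = 1070

Corner points and C = 38x + 53y:
  (0, 83/4) → C = 4399/4
  (29, 0) → C = 1102
  (17, 8) → C = 1070
The feasible region is unbounded (it extends along (0, 1), (1, 0)), but C strictly increases along every unbounded feasible direction, so there is no improving ray and the minimum is attained at a vertex.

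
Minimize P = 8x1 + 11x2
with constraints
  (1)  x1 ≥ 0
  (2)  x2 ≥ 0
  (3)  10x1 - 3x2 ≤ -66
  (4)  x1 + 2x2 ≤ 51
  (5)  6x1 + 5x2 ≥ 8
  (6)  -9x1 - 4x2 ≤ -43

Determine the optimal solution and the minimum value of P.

Corner points and P = 8x1 + 11x2:
  (0, 22) → P = 242
  (0, 51/2) → P = 561/2
  (21/23, 576/23) → P = 6504/23

The optimum lies where x1 = 0 and 10x1 - 3x2 = -66.
Solving simultaneously gives x1 = 0, x2 = 22.

x1 = 0, x2 = 22, minimum P = 242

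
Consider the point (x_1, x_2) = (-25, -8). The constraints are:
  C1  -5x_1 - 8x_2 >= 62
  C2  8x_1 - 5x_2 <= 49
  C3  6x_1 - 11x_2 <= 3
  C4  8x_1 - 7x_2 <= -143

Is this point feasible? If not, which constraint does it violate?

feasible

C1: 189 ≥ 62 ✓
C2: -160 ≤ 49 ✓
C3: -62 ≤ 3 ✓
C4: -144 ≤ -143 ✓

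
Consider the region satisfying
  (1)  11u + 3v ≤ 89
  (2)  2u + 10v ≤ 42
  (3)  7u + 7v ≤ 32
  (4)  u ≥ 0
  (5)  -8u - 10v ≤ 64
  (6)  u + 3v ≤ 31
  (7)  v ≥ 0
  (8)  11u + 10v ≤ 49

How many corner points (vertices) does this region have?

Intersecting each pair of boundary lines and keeping only the points that satisfy every inequality leaves:
  (13/28, 115/28)
  (0, 21/5)
  (23/7, 9/7)
  (0, 0)
  (49/11, 0)

5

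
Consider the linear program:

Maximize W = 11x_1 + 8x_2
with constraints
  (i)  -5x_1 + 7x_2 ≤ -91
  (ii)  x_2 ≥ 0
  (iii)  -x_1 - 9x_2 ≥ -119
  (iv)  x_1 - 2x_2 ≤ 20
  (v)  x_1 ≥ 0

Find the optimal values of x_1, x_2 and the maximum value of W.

x_1 = 38, x_2 = 9, maximum W = 490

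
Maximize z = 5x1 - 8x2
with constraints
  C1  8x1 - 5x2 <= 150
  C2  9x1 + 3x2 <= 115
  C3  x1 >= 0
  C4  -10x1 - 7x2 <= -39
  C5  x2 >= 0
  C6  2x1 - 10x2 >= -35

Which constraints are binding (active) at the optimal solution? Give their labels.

C2 and C5

Extreme points and z = 5x1 - 8x2:
  (115/9, 0) → z = 575/9
  (1045/96, 545/96) → z = 865/96
  (39/10, 0) → z = 39/2
  (145/114, 214/57) → z = -2699/114

The maximum is at (115/9, 0). Substituting into each constraint, equality holds for C2 and C5; the remaining constraints have slack.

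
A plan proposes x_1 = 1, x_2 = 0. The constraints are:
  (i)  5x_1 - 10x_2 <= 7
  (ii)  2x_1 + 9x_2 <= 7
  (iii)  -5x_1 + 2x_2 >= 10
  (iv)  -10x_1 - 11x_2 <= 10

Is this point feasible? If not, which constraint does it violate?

not feasible — violates (iii)

Constraint (iii): -5x_1 + 2x_2 = -5, which is not ≥ 10. All other constraints are satisfied.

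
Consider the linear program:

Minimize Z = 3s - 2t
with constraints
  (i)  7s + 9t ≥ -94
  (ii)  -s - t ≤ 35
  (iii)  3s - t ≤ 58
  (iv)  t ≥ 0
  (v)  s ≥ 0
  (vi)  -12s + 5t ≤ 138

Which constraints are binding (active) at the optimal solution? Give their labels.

(iii) and (vi)

Extreme points and Z = 3s - 2t:
  (58/3, 0) → Z = 58
  (428/3, 370) → Z = -312
  (0, 0) → Z = 0
  (0, 138/5) → Z = -276/5

The minimum is at (428/3, 370). Substituting into each constraint, equality holds for (iii) and (vi); the remaining constraints have slack.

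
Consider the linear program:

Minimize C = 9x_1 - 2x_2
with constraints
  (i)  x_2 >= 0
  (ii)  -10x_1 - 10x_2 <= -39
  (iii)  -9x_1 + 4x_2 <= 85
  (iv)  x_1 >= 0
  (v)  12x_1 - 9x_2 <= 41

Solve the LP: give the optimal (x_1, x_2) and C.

Vertices and C = 9x_1 - 2x_2:
  (0, 39/10) → C = -39/5
  (761/210, 29/105) → C = 6733/210
  (0, 85/4) → C = -85/2
The feasible region is unbounded (it extends along (4, 9), (3, 4)), but C strictly increases along every unbounded feasible direction, so there is no improving ray and the minimum is attained at a vertex.

x_1 = 0, x_2 = 85/4, minimum C = -85/2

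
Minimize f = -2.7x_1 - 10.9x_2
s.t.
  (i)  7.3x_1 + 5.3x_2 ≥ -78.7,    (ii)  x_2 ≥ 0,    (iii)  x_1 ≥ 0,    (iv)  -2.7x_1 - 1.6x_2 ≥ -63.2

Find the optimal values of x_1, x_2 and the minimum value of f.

x_1 = 0, x_2 = 39.5, minimum f = -430.55

Extreme points and f = -2.7x_1 - 10.9x_2:
  (0, 0) → f = 0
  (632/27, 0) → f = -316/5
  (0, 79/2) → f = -8611/20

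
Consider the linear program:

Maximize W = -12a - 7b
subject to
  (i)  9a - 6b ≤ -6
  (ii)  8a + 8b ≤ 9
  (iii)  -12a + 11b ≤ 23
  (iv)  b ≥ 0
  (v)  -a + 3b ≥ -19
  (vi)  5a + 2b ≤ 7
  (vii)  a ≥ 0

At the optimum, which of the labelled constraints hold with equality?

(i) and (vii)

Corner points and W = -12a - 7b:
  (1/20, 43/40) → W = -65/8
  (0, 1) → W = -7
  (0, 9/8) → W = -63/8

The maximum is at (0, 1). Substituting into each constraint, equality holds for (i) and (vii); the remaining constraints have slack.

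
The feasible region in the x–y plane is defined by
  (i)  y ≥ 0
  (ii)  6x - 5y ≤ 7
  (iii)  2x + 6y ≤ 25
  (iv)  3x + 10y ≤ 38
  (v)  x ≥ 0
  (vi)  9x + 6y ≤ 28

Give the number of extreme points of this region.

5

The feasible vertices (each the meet of two boundaries and inside every other half-plane) are:
  (7/6, 0)
  (0, 0)
  (182/81, 35/27)
  (0, 19/5)
  (13/18, 43/12)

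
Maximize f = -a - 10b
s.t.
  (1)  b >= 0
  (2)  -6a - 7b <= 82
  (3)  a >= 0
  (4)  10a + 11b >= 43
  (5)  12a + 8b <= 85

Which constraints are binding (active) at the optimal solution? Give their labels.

Vertices and f = -a - 10b:
  (43/10, 0) → f = -43/10
  (85/12, 0) → f = -85/12
  (0, 43/11) → f = -430/11
  (0, 85/8) → f = -425/4

The maximum is at (43/10, 0). Substituting into each constraint, equality holds for (1) and (4); the remaining constraints have slack.

(1) and (4)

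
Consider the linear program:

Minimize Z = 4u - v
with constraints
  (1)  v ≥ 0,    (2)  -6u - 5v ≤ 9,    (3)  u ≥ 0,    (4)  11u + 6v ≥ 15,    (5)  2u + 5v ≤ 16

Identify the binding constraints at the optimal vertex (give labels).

Extreme points and Z = 4u - v:
  (15/11, 0) → Z = 60/11
  (8, 0) → Z = 32
  (0, 5/2) → Z = -5/2
  (0, 16/5) → Z = -16/5

The minimum is at (0, 16/5). Substituting into each constraint, equality holds for (3) and (5); the remaining constraints have slack.

(3) and (5)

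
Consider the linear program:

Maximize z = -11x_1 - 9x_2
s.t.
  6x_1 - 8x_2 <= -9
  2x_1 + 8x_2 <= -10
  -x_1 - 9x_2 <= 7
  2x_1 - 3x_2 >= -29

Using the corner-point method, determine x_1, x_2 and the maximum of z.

x_1 = -94/7, x_2 = 5/7, maximum z = 989/7

Extreme points and z = -11x_1 - 9x_2:
  (-17/5, -2/5) → z = 41
  (-131/11, 19/11) → z = 1270/11
  (-94/7, 5/7) → z = 989/7

At the optimal vertex, -x_1 - 9x_2 = 7 and 2x_1 - 3x_2 = -29.
Solving simultaneously gives x_1 = -94/7, x_2 = 5/7.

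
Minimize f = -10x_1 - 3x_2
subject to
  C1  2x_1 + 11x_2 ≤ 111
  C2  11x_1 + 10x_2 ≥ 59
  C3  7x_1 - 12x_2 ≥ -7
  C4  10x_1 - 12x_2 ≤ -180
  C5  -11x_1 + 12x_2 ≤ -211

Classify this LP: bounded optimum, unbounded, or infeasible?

The boundaries 2x_1 + 11x_2 = 111 and -11x_1 + 12x_2 = -211 meet at (3653/145, 799/145), but that point violates 10x_1 - 12x_2 ≤ -180. Every candidate vertex is excluded by some other constraint, so the feasible region is empty.

infeasible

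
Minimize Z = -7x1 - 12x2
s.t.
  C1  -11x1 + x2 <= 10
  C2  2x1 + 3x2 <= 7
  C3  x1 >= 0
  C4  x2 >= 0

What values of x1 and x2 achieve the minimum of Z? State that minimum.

x1 = 0, x2 = 7/3, minimum Z = -28

Vertices and Z = -7x1 - 12x2:
  (0, 7/3) → Z = -28
  (7/2, 0) → Z = -49/2
  (0, 0) → Z = 0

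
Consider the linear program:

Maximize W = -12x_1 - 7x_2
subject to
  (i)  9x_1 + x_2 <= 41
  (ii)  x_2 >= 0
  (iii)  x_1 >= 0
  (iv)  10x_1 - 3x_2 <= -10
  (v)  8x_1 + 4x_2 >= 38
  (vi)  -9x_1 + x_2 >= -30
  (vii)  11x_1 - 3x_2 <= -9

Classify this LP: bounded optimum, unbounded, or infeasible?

Extreme points and W = -12x_1 - 7x_2:
  (0, 41) → W = -287
  (3, 14) → W = -134
  (0, 19/2) → W = -133/2
  (39/34, 245/34) → W = -2183/34
The feasible region has finitely many vertices and no improving ray; the maximum is -2183/34 at (39/34, 245/34).

bounded optimum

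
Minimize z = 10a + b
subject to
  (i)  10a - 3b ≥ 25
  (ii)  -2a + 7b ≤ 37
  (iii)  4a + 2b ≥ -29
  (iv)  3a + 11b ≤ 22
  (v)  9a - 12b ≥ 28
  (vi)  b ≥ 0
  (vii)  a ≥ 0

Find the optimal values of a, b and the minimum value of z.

a = 28/9, b = 0, minimum z = 280/9

Feasible corners and z = 10a + b:
  (572/135, 38/45) → z = 5834/135
  (22/3, 0) → z = 220/3
  (28/9, 0) → z = 280/9

The binding constraints are 9a - 12b = 28 and b = 0.
Solving simultaneously gives a = 28/9, b = 0.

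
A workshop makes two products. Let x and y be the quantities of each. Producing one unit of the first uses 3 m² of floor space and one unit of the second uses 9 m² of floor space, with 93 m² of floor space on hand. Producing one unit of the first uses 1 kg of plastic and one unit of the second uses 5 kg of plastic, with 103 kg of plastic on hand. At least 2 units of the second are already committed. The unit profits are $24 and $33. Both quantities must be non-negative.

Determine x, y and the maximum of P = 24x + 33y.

Feasible corners and P = 24x + 33y:
  (0, 31/3) → P = 341
  (0, 2) → P = 66
  (25, 2) → P = 666

x = 25, y = 2, maximum P = 666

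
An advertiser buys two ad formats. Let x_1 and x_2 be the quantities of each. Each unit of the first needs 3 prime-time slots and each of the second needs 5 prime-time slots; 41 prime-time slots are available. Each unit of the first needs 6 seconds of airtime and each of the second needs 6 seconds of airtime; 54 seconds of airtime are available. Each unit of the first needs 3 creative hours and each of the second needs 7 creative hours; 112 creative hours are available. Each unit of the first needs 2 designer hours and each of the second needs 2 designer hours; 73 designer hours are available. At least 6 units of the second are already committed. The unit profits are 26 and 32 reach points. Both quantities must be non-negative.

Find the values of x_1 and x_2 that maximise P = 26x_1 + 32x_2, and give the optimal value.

Extreme points and P = 26x_1 + 32x_2:
  (0, 41/5) → P = 1312/5
  (0, 6) → P = 192
  (2, 7) → P = 276
  (3, 6) → P = 270

x_1 = 2, x_2 = 7, maximum P = 276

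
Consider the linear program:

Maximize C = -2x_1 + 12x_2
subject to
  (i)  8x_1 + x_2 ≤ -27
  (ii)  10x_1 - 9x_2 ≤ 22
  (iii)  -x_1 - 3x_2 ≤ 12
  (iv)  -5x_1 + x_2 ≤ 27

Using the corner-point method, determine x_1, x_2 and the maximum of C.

x_1 = -54/13, x_2 = 81/13, maximum C = 1080/13

Extreme points and C = -2x_1 + 12x_2:
  (-3, -3) → C = -30
  (-54/13, 81/13) → C = 1080/13
  (-93/16, -33/16) → C = -105/8

At the optimal vertex, 8x_1 + x_2 = -27 and -5x_1 + x_2 = 27.
Solving simultaneously gives x_1 = -54/13, x_2 = 81/13.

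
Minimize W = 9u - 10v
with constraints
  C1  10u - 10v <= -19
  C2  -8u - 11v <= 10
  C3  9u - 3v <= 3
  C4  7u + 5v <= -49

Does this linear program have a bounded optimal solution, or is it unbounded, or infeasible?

unbounded

From the feasible point (-489/37, 322/37), moving in the direction (-5, 7) keeps every constraint satisfied while W decreases without bound.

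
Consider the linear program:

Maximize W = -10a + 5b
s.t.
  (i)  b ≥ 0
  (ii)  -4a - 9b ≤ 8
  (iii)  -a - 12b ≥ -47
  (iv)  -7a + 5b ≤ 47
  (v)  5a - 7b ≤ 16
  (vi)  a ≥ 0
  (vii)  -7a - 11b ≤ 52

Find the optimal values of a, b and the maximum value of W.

a = 0, b = 47/12, maximum W = 235/12

Extreme points and W = -10a + 5b:
  (16/5, 0) → W = -32
  (0, 0) → W = 0
  (521/67, 219/67) → W = -4115/67
  (0, 47/12) → W = 235/12

The optimum lies where -a - 12b = -47 and a = 0.
Solving simultaneously gives a = 0, b = 47/12.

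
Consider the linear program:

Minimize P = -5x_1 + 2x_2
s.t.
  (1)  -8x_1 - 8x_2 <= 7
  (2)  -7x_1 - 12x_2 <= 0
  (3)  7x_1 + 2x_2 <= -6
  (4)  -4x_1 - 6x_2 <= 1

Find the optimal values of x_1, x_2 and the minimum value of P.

x_1 = -36/35, x_2 = 3/5, minimum P = 222/35

Feasible corners and P = -5x_1 + 2x_2:
  (-17/8, 5/4) → P = 105/8
  (-36/35, 3/5) → P = 222/35
  (-2, 7/6) → P = 37/3
The feasible region is unbounded (it extends along (-2, 7), (-1, 1)), but P strictly increases along every unbounded feasible direction, so there is no improving ray and the minimum is attained at a vertex.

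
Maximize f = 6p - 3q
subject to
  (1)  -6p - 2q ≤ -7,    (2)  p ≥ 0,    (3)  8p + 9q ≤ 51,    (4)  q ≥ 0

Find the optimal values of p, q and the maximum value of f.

p = 51/8, q = 0, maximum f = 153/4

Extreme points and f = 6p - 3q:
  (0, 7/2) → f = -21/2
  (7/6, 0) → f = 7
  (0, 17/3) → f = -17
  (51/8, 0) → f = 153/4

The optimum lies where 8p + 9q = 51 and q = 0.
Solving simultaneously gives p = 51/8, q = 0.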